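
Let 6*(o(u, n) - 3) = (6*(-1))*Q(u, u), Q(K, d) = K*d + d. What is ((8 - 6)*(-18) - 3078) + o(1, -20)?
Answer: -3113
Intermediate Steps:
Q(K, d) = d + K*d
o(u, n) = 3 - u*(1 + u) (o(u, n) = 3 + ((6*(-1))*(u*(1 + u)))/6 = 3 + (-6*u*(1 + u))/6 = 3 - u*(1 + u))
((8 - 6)*(-18) - 3078) + o(1, -20) = ((8 - 6)*(-18) - 3078) + (3 - 1*1*(1 + 1)) = (2*(-18) - 3078) + (3 - 1*1*2) = (-36 - 3078) + (3 - 2) = -3114 + 1 = -3113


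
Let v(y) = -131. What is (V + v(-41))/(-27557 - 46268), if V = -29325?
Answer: 29456/73825 ≈ 0.39900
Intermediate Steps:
(V + v(-41))/(-27557 - 46268) = (-29325 - 131)/(-27557 - 46268) = -29456/(-73825) = -29456*(-1/73825) = 29456/73825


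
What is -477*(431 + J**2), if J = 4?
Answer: -213219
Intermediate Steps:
-477*(431 + J**2) = -477*(431 + 4**2) = -477*(431 + 16) = -477*447 = -213219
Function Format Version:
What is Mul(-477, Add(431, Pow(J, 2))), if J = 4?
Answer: -213219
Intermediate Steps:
Mul(-477, Add(431, Pow(J, 2))) = Mul(-477, Add(431, Pow(4, 2))) = Mul(-477, Add(431, 16)) = Mul(-477, 447) = -213219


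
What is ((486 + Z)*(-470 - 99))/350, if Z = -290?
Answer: -7966/25 ≈ -318.64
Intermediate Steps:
((486 + Z)*(-470 - 99))/350 = ((486 - 290)*(-470 - 99))/350 = (196*(-569))*(1/350) = -111524*1/350 = -7966/25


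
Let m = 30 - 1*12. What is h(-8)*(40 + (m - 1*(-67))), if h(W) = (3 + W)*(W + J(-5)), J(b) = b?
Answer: 8125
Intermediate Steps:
m = 18 (m = 30 - 12 = 18)
h(W) = (-5 + W)*(3 + W) (h(W) = (3 + W)*(W - 5) = (3 + W)*(-5 + W) = (-5 + W)*(3 + W))
h(-8)*(40 + (m - 1*(-67))) = (-15 + (-8)² - 2*(-8))*(40 + (18 - 1*(-67))) = (-15 + 64 + 16)*(40 + (18 + 67)) = 65*(40 + 85) = 65*125 = 8125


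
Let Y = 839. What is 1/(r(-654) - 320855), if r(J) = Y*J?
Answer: -1/869561 ≈ -1.1500e-6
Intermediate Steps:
r(J) = 839*J
1/(r(-654) - 320855) = 1/(839*(-654) - 320855) = 1/(-548706 - 320855) = 1/(-869561) = -1/869561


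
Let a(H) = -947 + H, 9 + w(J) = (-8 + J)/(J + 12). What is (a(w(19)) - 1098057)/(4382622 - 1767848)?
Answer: -17034696/40528997 ≈ -0.42031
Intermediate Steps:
w(J) = -9 + (-8 + J)/(12 + J) (w(J) = -9 + (-8 + J)/(J + 12) = -9 + (-8 + J)/(12 + J))
(a(w(19)) - 1098057)/(4382622 - 1767848) = ((-947 + 4*(-29 - 2*19)/(12 + 19)) - 1098057)/(4382622 - 1767848) = ((-947 + 4*(-29 - 38)/31) - 1098057)/2614774 = ((-947 + 4*(1/31)*(-67)) - 1098057)*(1/2614774) = ((-947 - 268/31) - 1098057)*(1/2614774) = (-29625/31 - 1098057)*(1/2614774) = -34069392/31*1/2614774 = -17034696/40528997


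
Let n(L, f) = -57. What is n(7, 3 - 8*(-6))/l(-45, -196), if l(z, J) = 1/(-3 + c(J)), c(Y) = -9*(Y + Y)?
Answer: -200925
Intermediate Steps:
c(Y) = -18*Y
l(z, J) = 1/(-3 - 18*J)
n(7, 3 - 8*(-6))/l(-45, -196) = -57/((-1/(3 + 18*(-196)))) = -57/((-1/(3 - 3528))) = -57/((-1/(-3525))) = -57/((-1*(-1/3525))) = -57/1/3525 = -57*3525 = -200925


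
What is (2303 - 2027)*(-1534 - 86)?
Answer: -447120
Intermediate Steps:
(2303 - 2027)*(-1534 - 86) = 276*(-1620) = -447120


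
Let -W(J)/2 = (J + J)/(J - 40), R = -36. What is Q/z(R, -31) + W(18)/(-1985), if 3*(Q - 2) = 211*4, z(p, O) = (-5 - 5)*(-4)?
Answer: 1855543/262020 ≈ 7.0817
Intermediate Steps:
z(p, O) = 40 (z(p, O) = -10*(-4) = 40)
Q = 850/3 (Q = 2 + (211*4)/3 = 2 + (⅓)*844 = 2 + 844/3 = 850/3 ≈ 283.33)
W(J) = -4*J/(-40 + J) (W(J) = -2*(J + J)/(J - 40) = -2*2*J/(-40 + J) = -4*J/(-40 + J))
Q/z(R, -31) + W(18)/(-1985) = (850/3)/40 - 4*18/(-40 + 18)/(-1985) = (850/3)*(1/40) - 4*18/(-22)*(-1/1985) = 85/12 - 4*18*(-1/22)*(-1/1985) = 85/12 + (36/11)*(-1/1985) = 85/12 - 36/21835 = 1855543/262020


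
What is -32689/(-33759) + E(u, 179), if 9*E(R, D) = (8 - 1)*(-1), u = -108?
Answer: 2144/11253 ≈ 0.19053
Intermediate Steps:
E(R, D) = -7/9 (E(R, D) = ((8 - 1)*(-1))/9 = (7*(-1))/9 = (⅑)*(-7) = -7/9)
-32689/(-33759) + E(u, 179) = -32689/(-33759) - 7/9 = -32689*(-1/33759) - 7/9 = 32689/33759 - 7/9 = 2144/11253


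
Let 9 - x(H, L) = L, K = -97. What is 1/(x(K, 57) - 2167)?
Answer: -1/2215 ≈ -0.00045147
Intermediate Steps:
x(H, L) = 9 - L
1/(x(K, 57) - 2167) = 1/((9 - 1*57) - 2167) = 1/((9 - 57) - 2167) = 1/(-48 - 2167) = 1/(-2215) = -1/2215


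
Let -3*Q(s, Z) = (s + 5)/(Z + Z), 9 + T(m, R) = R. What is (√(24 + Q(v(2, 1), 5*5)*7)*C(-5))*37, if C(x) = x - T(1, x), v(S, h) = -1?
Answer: 111*√5358/5 ≈ 1625.0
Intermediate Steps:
T(m, R) = -9 + R
Q(s, Z) = -(5 + s)/(6*Z) (Q(s, Z) = -(s + 5)/(3*(Z + Z)) = -(5 + s)/(3*(2*Z)) = -(5 + s)*1/(2*Z)/3 = -(5 + s)/(6*Z))
C(x) = 9 (C(x) = x - (-9 + x) = x + (9 - x) = 9)
(√(24 + Q(v(2, 1), 5*5)*7)*C(-5))*37 = (√(24 + ((-5 - 1*(-1))/(6*((5*5))))*7)*9)*37 = (√(24 + ((⅙)*(-5 + 1)/25)*7)*9)*37 = (√(24 + ((⅙)*(1/25)*(-4))*7)*9)*37 = (√(24 - 2/75*7)*9)*37 = (√(24 - 14/75)*9)*37 = (√(1786/75)*9)*37 = ((√5358/15)*9)*37 = (3*√5358/5)*37 = 111*√5358/5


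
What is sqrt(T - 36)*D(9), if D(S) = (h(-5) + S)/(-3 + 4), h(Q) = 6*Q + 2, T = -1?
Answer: -19*I*sqrt(37) ≈ -115.57*I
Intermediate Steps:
h(Q) = 2 + 6*Q
D(S) = -28 + S (D(S) = ((2 + 6*(-5)) + S)/(-3 + 4) = ((2 - 30) + S)/1 = (-28 + S)*1 = -28 + S)
sqrt(T - 36)*D(9) = sqrt(-1 - 36)*(-28 + 9) = sqrt(-37)*(-19) = (I*sqrt(37))*(-19) = -19*I*sqrt(37)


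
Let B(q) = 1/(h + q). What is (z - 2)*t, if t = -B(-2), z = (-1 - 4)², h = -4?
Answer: 23/6 ≈ 3.8333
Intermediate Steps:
B(q) = 1/(-4 + q)
z = 25 (z = (-5)² = 25)
t = ⅙ (t = -1/(-4 - 2) = -1/(-6) = -1*(-⅙) = ⅙ ≈ 0.16667)
(z - 2)*t = (25 - 2)*(⅙) = 23*(⅙) = 23/6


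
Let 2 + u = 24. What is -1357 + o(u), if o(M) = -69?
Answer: -1426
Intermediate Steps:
u = 22 (u = -2 + 24 = 22)
-1357 + o(u) = -1357 - 69 = -1426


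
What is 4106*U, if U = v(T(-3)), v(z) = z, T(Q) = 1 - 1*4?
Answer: -12318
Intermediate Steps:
T(Q) = -3 (T(Q) = 1 - 4 = -3)
U = -3
4106*U = 4106*(-3) = -12318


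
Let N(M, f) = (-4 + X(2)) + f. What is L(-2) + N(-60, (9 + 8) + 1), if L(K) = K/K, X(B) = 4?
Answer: 19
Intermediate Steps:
L(K) = 1
N(M, f) = f (N(M, f) = (-4 + 4) + f = 0 + f = f)
L(-2) + N(-60, (9 + 8) + 1) = 1 + ((9 + 8) + 1) = 1 + (17 + 1) = 1 + 18 = 19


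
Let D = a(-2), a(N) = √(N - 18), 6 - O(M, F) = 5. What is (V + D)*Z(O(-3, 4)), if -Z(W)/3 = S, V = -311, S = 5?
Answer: 4665 - 30*I*√5 ≈ 4665.0 - 67.082*I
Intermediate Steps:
O(M, F) = 1 (O(M, F) = 6 - 1*5 = 6 - 5 = 1)
a(N) = √(-18 + N)
D = 2*I*√5 (D = √(-18 - 2) = √(-20) = 2*I*√5 ≈ 4.4721*I)
Z(W) = -15 (Z(W) = -3*5 = -15)
(V + D)*Z(O(-3, 4)) = (-311 + 2*I*√5)*(-15) = 4665 - 30*I*√5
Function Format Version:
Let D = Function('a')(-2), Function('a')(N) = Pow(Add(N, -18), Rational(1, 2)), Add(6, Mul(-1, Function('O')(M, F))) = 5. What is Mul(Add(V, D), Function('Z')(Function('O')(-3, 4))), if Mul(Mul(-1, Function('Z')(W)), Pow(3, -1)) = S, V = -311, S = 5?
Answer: Add(4665, Mul(-30, I, Pow(5, Rational(1, 2)))) ≈ Add(4665.0, Mul(-67.082, I))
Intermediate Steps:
Function('O')(M, F) = 1 (Function('O')(M, F) = Add(6, Mul(-1, 5)) = Add(6, -5) = 1)
Function('a')(N) = Pow(Add(-18, N), Rational(1, 2))
D = Mul(2, I, Pow(5, Rational(1, 2))) (D = Pow(Add(-18, -2), Rational(1, 2)) = Pow(-20, Rational(1, 2)) = Mul(2, I, Pow(5, Rational(1, 2))) ≈ Mul(4.4721, I))
Function('Z')(W) = -15 (Function('Z')(W) = Mul(-3, 5) = -15)
Mul(Add(V, D), Function('Z')(Function('O')(-3, 4))) = Mul(Add(-311, Mul(2, I, Pow(5, Rational(1, 2)))), -15) = Add(4665, Mul(-30, I, Pow(5, Rational(1, 2))))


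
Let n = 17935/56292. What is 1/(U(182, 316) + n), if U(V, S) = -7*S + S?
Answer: -56292/106711697 ≈ -0.00052752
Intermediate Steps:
U(V, S) = -6*S
n = 17935/56292 (n = 17935*(1/56292) = 17935/56292 ≈ 0.31861)
1/(U(182, 316) + n) = 1/(-6*316 + 17935/56292) = 1/(-1896 + 17935/56292) = 1/(-106711697/56292) = -56292/106711697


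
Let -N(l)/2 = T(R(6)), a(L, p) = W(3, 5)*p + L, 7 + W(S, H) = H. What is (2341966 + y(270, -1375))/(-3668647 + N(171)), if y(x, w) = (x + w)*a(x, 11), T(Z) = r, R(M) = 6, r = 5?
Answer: -2067926/3668657 ≈ -0.56367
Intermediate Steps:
W(S, H) = -7 + H
a(L, p) = L - 2*p (a(L, p) = (-7 + 5)*p + L = -2*p + L = L - 2*p)
T(Z) = 5
N(l) = -10 (N(l) = -2*5 = -10)
y(x, w) = (-22 + x)*(w + x) (y(x, w) = (x + w)*(x - 2*11) = (w + x)*(x - 22) = (w + x)*(-22 + x) = (-22 + x)*(w + x))
(2341966 + y(270, -1375))/(-3668647 + N(171)) = (2341966 + (-22 + 270)*(-1375 + 270))/(-3668647 - 10) = (2341966 + 248*(-1105))/(-3668657) = (2341966 - 274040)*(-1/3668657) = 2067926*(-1/3668657) = -2067926/3668657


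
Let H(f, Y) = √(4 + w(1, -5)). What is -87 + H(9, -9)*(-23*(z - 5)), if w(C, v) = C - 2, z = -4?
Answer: -87 + 207*√3 ≈ 271.53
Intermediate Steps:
w(C, v) = -2 + C
H(f, Y) = √3 (H(f, Y) = √(4 + (-2 + 1)) = √(4 - 1) = √3)
-87 + H(9, -9)*(-23*(z - 5)) = -87 + √3*(-23*(-4 - 5)) = -87 + √3*(-23*(-9)) = -87 + √3*207 = -87 + 207*√3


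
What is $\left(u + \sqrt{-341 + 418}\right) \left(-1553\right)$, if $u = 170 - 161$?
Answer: $-13977 - 1553 \sqrt{77} \approx -27605.0$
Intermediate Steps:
$u = 9$
$\left(u + \sqrt{-341 + 418}\right) \left(-1553\right) = \left(9 + \sqrt{-341 + 418}\right) \left(-1553\right) = \left(9 + \sqrt{77}\right) \left(-1553\right) = -13977 - 1553 \sqrt{77}$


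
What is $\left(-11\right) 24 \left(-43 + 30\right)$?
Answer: $3432$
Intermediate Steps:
$\left(-11\right) 24 \left(-43 + 30\right) = \left(-264\right) \left(-13\right) = 3432$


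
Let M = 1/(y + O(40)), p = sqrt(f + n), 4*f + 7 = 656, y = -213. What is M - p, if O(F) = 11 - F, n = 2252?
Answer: -1/242 - 3*sqrt(1073)/2 ≈ -49.139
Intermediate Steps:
f = 649/4 (f = -7/4 + (1/4)*656 = -7/4 + 164 = 649/4 ≈ 162.25)
p = 3*sqrt(1073)/2 (p = sqrt(649/4 + 2252) = sqrt(9657/4) = 3*sqrt(1073)/2 ≈ 49.135)
M = -1/242 (M = 1/(-213 + (11 - 1*40)) = 1/(-213 + (11 - 40)) = 1/(-213 - 29) = 1/(-242) = -1/242 ≈ -0.0041322)
M - p = -1/242 - 3*sqrt(1073)/2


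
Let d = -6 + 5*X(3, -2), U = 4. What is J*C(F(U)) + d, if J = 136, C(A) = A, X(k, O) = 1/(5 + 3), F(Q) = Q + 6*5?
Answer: 36949/8 ≈ 4618.6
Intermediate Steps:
F(Q) = 30 + Q (F(Q) = Q + 30 = 30 + Q)
X(k, O) = ⅛ (X(k, O) = 1/8 = ⅛)
d = -43/8 (d = -6 + 5*(⅛) = -6 + 5/8 = -43/8 ≈ -5.3750)
J*C(F(U)) + d = 136*(30 + 4) - 43/8 = 136*34 - 43/8 = 4624 - 43/8 = 36949/8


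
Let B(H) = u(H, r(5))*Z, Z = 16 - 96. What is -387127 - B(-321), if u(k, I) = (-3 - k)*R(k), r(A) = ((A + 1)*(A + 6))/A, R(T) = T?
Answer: -8553367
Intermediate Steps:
r(A) = (1 + A)*(6 + A)/A (r(A) = ((1 + A)*(6 + A))/A = (1 + A)*(6 + A)/A)
u(k, I) = k*(-3 - k) (u(k, I) = (-3 - k)*k = k*(-3 - k))
Z = -80
B(H) = 80*H*(3 + H) (B(H) = -H*(3 + H)*(-80) = 80*H*(3 + H))
-387127 - B(-321) = -387127 - 80*(-321)*(3 - 321) = -387127 - 80*(-321)*(-318) = -387127 - 1*8166240 = -387127 - 8166240 = -8553367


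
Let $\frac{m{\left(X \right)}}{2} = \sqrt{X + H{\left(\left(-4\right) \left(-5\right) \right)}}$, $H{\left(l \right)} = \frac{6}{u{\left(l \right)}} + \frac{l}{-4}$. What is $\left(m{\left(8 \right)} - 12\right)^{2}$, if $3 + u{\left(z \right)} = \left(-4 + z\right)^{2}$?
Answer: $\frac{39492}{253} - \frac{144 \sqrt{21505}}{253} \approx 72.628$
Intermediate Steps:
$u{\left(z \right)} = -3 + \left(-4 + z\right)^{2}$
$H{\left(l \right)} = \frac{6}{-3 + \left(-4 + l\right)^{2}} - \frac{l}{4}$ ($H{\left(l \right)} = \frac{6}{-3 + \left(-4 + l\right)^{2}} + \frac{l}{-4} = \frac{6}{-3 + \left(-4 + l\right)^{2}} + l \left(- \frac{1}{4}\right) = \frac{6}{-3 + \left(-4 + l\right)^{2}} - \frac{l}{4}$)
$m{\left(X \right)} = 2 \sqrt{- \frac{1259}{253} + X}$ ($m{\left(X \right)} = 2 \sqrt{X + \frac{24 - \left(-4\right) \left(-5\right) \left(-3 + \left(-4 - -20\right)^{2}\right)}{4 \left(-3 + \left(-4 - -20\right)^{2}\right)}} = 2 \sqrt{X + \frac{24 - 20 \left(-3 + \left(-4 + 20\right)^{2}\right)}{4 \left(-3 + \left(-4 + 20\right)^{2}\right)}} = 2 \sqrt{X + \frac{24 - 20 \left(-3 + 16^{2}\right)}{4 \left(-3 + 16^{2}\right)}} = 2 \sqrt{X + \frac{24 - 20 \left(-3 + 256\right)}{4 \left(-3 + 256\right)}} = 2 \sqrt{X + \frac{24 - 20 \cdot 253}{4 \cdot 253}} = 2 \sqrt{X + \frac{1}{4} \cdot \frac{1}{253} \left(24 - 5060\right)} = 2 \sqrt{X + \frac{1}{4} \cdot \frac{1}{253} \left(-5036\right)} = 2 \sqrt{X - \frac{1259}{253}} = 2 \sqrt{- \frac{1259}{253} + X}$)
$\left(m{\left(8 \right)} - 12\right)^{2} = \left(\frac{2 \sqrt{-318527 + 64009 \cdot 8}}{253} - 12\right)^{2} = \left(\frac{2 \sqrt{-318527 + 512072}}{253} - 12\right)^{2} = \left(\frac{2 \sqrt{193545}}{253} - 12\right)^{2} = \left(\frac{2 \cdot 3 \sqrt{21505}}{253} - 12\right)^{2} = \left(\frac{6 \sqrt{21505}}{253} - 12\right)^{2} = \left(-12 + \frac{6 \sqrt{21505}}{253}\right)^{2}$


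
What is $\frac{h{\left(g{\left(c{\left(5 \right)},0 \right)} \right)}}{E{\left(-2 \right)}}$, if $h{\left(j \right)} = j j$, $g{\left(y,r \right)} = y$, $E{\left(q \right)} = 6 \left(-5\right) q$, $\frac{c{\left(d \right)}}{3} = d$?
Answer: $\frac{15}{4} \approx 3.75$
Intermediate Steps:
$c{\left(d \right)} = 3 d$
$E{\left(q \right)} = - 30 q$
$h{\left(j \right)} = j^{2}$
$\frac{h{\left(g{\left(c{\left(5 \right)},0 \right)} \right)}}{E{\left(-2 \right)}} = \frac{\left(3 \cdot 5\right)^{2}}{\left(-30\right) \left(-2\right)} = \frac{15^{2}}{60} = 225 \cdot \frac{1}{60} = \frac{15}{4}$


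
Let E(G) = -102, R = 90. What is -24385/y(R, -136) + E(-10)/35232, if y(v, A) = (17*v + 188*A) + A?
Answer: 71388881/70974864 ≈ 1.0058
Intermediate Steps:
y(v, A) = 17*v + 189*A
-24385/y(R, -136) + E(-10)/35232 = -24385/(17*90 + 189*(-136)) - 102/35232 = -24385/(1530 - 25704) - 102*1/35232 = -24385/(-24174) - 17/5872 = -24385*(-1/24174) - 17/5872 = 24385/24174 - 17/5872 = 71388881/70974864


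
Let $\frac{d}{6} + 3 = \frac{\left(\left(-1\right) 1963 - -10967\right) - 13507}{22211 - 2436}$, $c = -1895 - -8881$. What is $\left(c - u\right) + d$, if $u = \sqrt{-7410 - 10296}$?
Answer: $\frac{137765182}{19775} - i \sqrt{17706} \approx 6966.6 - 133.06 i$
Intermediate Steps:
$u = i \sqrt{17706}$ ($u = \sqrt{-17706} = i \sqrt{17706} \approx 133.06 i$)
$c = 6986$ ($c = -1895 + 8881 = 6986$)
$d = - \frac{382968}{19775}$ ($d = -18 + 6 \frac{\left(\left(-1\right) 1963 - -10967\right) - 13507}{22211 - 2436} = -18 + 6 \frac{\left(-1963 + 10967\right) - 13507}{22211 - 2436} = -18 + 6 \frac{9004 - 13507}{19775} = -18 + 6 \left(\left(-4503\right) \frac{1}{19775}\right) = -18 + 6 \left(- \frac{4503}{19775}\right) = -18 - \frac{27018}{19775} = - \frac{382968}{19775} \approx -19.366$)
$\left(c - u\right) + d = \left(6986 - i \sqrt{17706}\right) - \frac{382968}{19775} = \frac{137765182}{19775} - i \sqrt{17706}$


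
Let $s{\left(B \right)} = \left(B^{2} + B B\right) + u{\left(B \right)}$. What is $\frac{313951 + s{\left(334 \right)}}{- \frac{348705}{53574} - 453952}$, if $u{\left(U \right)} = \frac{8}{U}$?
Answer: $- \frac{1601675537450}{1353834105517} \approx -1.1831$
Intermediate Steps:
$s{\left(B \right)} = 2 B^{2} + \frac{8}{B}$ ($s{\left(B \right)} = \left(B^{2} + B B\right) + \frac{8}{B} = \left(B^{2} + B^{2}\right) + \frac{8}{B} = 2 B^{2} + \frac{8}{B}$)
$\frac{313951 + s{\left(334 \right)}}{- \frac{348705}{53574} - 453952} = \frac{313951 + \frac{2 \left(4 + 334^{3}\right)}{334}}{- \frac{348705}{53574} - 453952} = \frac{313951 + 2 \cdot \frac{1}{334} \left(4 + 37259704\right)}{\left(-348705\right) \frac{1}{53574} - 453952} = \frac{313951 + 2 \cdot \frac{1}{334} \cdot 37259708}{- \frac{116235}{17858} - 453952} = \frac{313951 + \frac{37259708}{167}}{- \frac{8106791051}{17858}} = \frac{89689525}{167} \left(- \frac{17858}{8106791051}\right) = - \frac{1601675537450}{1353834105517}$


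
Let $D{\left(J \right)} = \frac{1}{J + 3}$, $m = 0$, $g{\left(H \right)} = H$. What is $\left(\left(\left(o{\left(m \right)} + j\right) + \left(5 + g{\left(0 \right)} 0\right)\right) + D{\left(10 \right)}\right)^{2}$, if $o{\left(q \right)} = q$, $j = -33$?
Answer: $\frac{131769}{169} \approx 779.7$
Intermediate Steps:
$D{\left(J \right)} = \frac{1}{3 + J}$
$\left(\left(\left(o{\left(m \right)} + j\right) + \left(5 + g{\left(0 \right)} 0\right)\right) + D{\left(10 \right)}\right)^{2} = \left(\left(\left(0 - 33\right) + \left(5 + 0 \cdot 0\right)\right) + \frac{1}{3 + 10}\right)^{2} = \left(\left(-33 + \left(5 + 0\right)\right) + \frac{1}{13}\right)^{2} = \left(\left(-33 + 5\right) + \frac{1}{13}\right)^{2} = \left(-28 + \frac{1}{13}\right)^{2} = \left(- \frac{363}{13}\right)^{2} = \frac{131769}{169}$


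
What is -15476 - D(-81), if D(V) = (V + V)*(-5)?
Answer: -16286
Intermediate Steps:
D(V) = -10*V (D(V) = (2*V)*(-5) = -10*V)
-15476 - D(-81) = -15476 - (-10)*(-81) = -15476 - 1*810 = -15476 - 810 = -16286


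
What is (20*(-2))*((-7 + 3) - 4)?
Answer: 320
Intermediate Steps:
(20*(-2))*((-7 + 3) - 4) = -40*(-4 - 4) = -40*(-8) = 320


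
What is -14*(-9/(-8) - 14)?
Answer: 721/4 ≈ 180.25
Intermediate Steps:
-14*(-9/(-8) - 14) = -14*(-9*(-1/8) - 14) = -14*(9/8 - 14) = -14*(-103/8) = 721/4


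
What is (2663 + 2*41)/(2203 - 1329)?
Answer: 2745/874 ≈ 3.1407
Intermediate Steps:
(2663 + 2*41)/(2203 - 1329) = (2663 + 82)/874 = 2745*(1/874) = 2745/874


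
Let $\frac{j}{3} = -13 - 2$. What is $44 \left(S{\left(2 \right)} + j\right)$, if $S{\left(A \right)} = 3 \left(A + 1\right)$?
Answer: $-1584$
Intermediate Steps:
$S{\left(A \right)} = 3 + 3 A$ ($S{\left(A \right)} = 3 \left(1 + A\right) = 3 + 3 A$)
$j = -45$ ($j = 3 \left(-13 - 2\right) = 3 \left(-15\right) = -45$)
$44 \left(S{\left(2 \right)} + j\right) = 44 \left(\left(3 + 3 \cdot 2\right) - 45\right) = 44 \left(\left(3 + 6\right) - 45\right) = 44 \left(9 - 45\right) = 44 \left(-36\right) = -1584$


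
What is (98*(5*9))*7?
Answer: 30870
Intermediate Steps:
(98*(5*9))*7 = (98*45)*7 = 4410*7 = 30870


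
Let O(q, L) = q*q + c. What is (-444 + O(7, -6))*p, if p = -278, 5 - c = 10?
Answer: 111200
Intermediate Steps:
c = -5 (c = 5 - 1*10 = 5 - 10 = -5)
O(q, L) = -5 + q² (O(q, L) = q*q - 5 = q² - 5 = -5 + q²)
(-444 + O(7, -6))*p = (-444 + (-5 + 7²))*(-278) = (-444 + (-5 + 49))*(-278) = (-444 + 44)*(-278) = -400*(-278) = 111200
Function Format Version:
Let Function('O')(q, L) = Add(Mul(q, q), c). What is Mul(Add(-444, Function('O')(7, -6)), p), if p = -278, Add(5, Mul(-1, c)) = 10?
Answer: 111200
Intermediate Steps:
c = -5 (c = Add(5, Mul(-1, 10)) = Add(5, -10) = -5)
Function('O')(q, L) = Add(-5, Pow(q, 2)) (Function('O')(q, L) = Add(Mul(q, q), -5) = Add(Pow(q, 2), -5) = Add(-5, Pow(q, 2)))
Mul(Add(-444, Function('O')(7, -6)), p) = Mul(Add(-444, Add(-5, Pow(7, 2))), -278) = Mul(Add(-444, Add(-5, 49)), -278) = Mul(Add(-444, 44), -278) = Mul(-400, -278) = 111200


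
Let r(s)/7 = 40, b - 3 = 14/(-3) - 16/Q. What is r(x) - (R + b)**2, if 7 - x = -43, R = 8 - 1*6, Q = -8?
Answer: 2471/9 ≈ 274.56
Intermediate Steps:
R = 2 (R = 8 - 6 = 2)
b = 1/3 (b = 3 + (14/(-3) - 16/(-8)) = 3 + (14*(-1/3) - 16*(-1/8)) = 3 + (-14/3 + 2) = 3 - 8/3 = 1/3 ≈ 0.33333)
x = 50 (x = 7 - 1*(-43) = 7 + 43 = 50)
r(s) = 280 (r(s) = 7*40 = 280)
r(x) - (R + b)**2 = 280 - (2 + 1/3)**2 = 280 - (7/3)**2 = 280 - 1*49/9 = 280 - 49/9 = 2471/9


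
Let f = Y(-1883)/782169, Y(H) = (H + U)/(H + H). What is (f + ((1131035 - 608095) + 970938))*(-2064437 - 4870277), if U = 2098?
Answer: -15257894430050320088729/1472824227 ≈ -1.0360e+13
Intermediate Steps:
Y(H) = (2098 + H)/(2*H) (Y(H) = (H + 2098)/(H + H) = (2098 + H)/((2*H)) = (2098 + H)*(1/(2*H)) = (2098 + H)/(2*H))
f = -215/2945648454 (f = ((½)*(2098 - 1883)/(-1883))/782169 = ((½)*(-1/1883)*215)*(1/782169) = -215/3766*1/782169 = -215/2945648454 ≈ -7.2989e-8)
(f + ((1131035 - 608095) + 970938))*(-2064437 - 4870277) = (-215/2945648454 + ((1131035 - 608095) + 970938))*(-2064437 - 4870277) = (-215/2945648454 + (522940 + 970938))*(-6934714) = (-215/2945648454 + 1493878)*(-6934714) = (4400439421164397/2945648454)*(-6934714) = -15257894430050320088729/1472824227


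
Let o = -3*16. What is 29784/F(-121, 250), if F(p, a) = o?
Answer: -1241/2 ≈ -620.50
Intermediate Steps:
o = -48
F(p, a) = -48
29784/F(-121, 250) = 29784/(-48) = 29784*(-1/48) = -1241/2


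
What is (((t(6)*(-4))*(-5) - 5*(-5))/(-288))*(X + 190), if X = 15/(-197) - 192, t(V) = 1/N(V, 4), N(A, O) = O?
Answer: 2045/9456 ≈ 0.21626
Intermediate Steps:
t(V) = ¼ (t(V) = 1/4 = ¼)
X = -37839/197 (X = 15*(-1/197) - 192 = -15/197 - 192 = -37839/197 ≈ -192.08)
(((t(6)*(-4))*(-5) - 5*(-5))/(-288))*(X + 190) = ((((¼)*(-4))*(-5) - 5*(-5))/(-288))*(-37839/197 + 190) = ((-1*(-5) + 25)*(-1/288))*(-409/197) = ((5 + 25)*(-1/288))*(-409/197) = (30*(-1/288))*(-409/197) = -5/48*(-409/197) = 2045/9456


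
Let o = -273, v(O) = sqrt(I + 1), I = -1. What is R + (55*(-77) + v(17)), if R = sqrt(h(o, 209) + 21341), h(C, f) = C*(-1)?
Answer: -4235 + sqrt(21614) ≈ -4088.0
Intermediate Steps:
v(O) = 0 (v(O) = sqrt(-1 + 1) = sqrt(0) = 0)
h(C, f) = -C
R = sqrt(21614) (R = sqrt(-1*(-273) + 21341) = sqrt(273 + 21341) = sqrt(21614) ≈ 147.02)
R + (55*(-77) + v(17)) = sqrt(21614) + (55*(-77) + 0) = sqrt(21614) + (-4235 + 0) = sqrt(21614) - 4235 = -4235 + sqrt(21614)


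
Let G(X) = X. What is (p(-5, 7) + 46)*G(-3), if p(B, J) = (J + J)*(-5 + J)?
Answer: -222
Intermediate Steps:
p(B, J) = 2*J*(-5 + J) (p(B, J) = (2*J)*(-5 + J) = 2*J*(-5 + J))
(p(-5, 7) + 46)*G(-3) = (2*7*(-5 + 7) + 46)*(-3) = (2*7*2 + 46)*(-3) = (28 + 46)*(-3) = 74*(-3) = -222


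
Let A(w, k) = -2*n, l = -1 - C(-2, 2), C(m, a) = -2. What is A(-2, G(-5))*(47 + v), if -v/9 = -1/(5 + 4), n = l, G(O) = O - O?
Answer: -96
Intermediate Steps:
G(O) = 0
l = 1 (l = -1 - 1*(-2) = -1 + 2 = 1)
n = 1
A(w, k) = -2 (A(w, k) = -2*1 = -2)
v = 1 (v = -9*(-1)/(5 + 4) = -9*(-1)/9 = -(-1) = -9*(-⅑) = 1)
A(-2, G(-5))*(47 + v) = -2*(47 + 1) = -2*48 = -96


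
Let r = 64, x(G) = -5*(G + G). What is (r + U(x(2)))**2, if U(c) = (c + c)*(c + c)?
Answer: 2768896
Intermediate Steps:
x(G) = -10*G
U(c) = 4*c**2 (U(c) = (2*c)*(2*c) = 4*c**2)
(r + U(x(2)))**2 = (64 + 4*(-10*2)**2)**2 = (64 + 4*(-20)**2)**2 = (64 + 4*400)**2 = (64 + 1600)**2 = 1664**2 = 2768896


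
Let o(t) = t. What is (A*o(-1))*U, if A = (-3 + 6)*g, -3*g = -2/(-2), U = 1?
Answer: 1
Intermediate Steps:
g = -⅓ (g = -(-2)/(3*(-2)) = -(-2)*(-1)/(3*2) = -⅓*1 = -⅓ ≈ -0.33333)
A = -1 (A = (-3 + 6)*(-⅓) = 3*(-⅓) = -1)
(A*o(-1))*U = -1*(-1)*1 = 1*1 = 1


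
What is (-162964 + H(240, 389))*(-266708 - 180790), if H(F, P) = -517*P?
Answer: 162923729346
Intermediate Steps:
(-162964 + H(240, 389))*(-266708 - 180790) = (-162964 - 517*389)*(-266708 - 180790) = (-162964 - 201113)*(-447498) = -364077*(-447498) = 162923729346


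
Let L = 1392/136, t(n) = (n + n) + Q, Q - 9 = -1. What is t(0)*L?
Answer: 1392/17 ≈ 81.882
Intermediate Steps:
Q = 8 (Q = 9 - 1 = 8)
t(n) = 8 + 2*n (t(n) = (n + n) + 8 = 2*n + 8 = 8 + 2*n)
L = 174/17 (L = 1392*(1/136) = 174/17 ≈ 10.235)
t(0)*L = (8 + 2*0)*(174/17) = (8 + 0)*(174/17) = 8*(174/17) = 1392/17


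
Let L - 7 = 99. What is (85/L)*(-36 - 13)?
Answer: -4165/106 ≈ -39.292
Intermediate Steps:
L = 106 (L = 7 + 99 = 106)
(85/L)*(-36 - 13) = (85/106)*(-36 - 13) = (85*(1/106))*(-49) = (85/106)*(-49) = -4165/106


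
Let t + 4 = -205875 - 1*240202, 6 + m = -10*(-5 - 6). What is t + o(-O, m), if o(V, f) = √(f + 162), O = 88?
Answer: -446081 + √266 ≈ -4.4606e+5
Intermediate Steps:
m = 104 (m = -6 - 10*(-5 - 6) = -6 - 10*(-11) = -6 + 110 = 104)
o(V, f) = √(162 + f)
t = -446081 (t = -4 + (-205875 - 1*240202) = -4 + (-205875 - 240202) = -4 - 446077 = -446081)
t + o(-O, m) = -446081 + √(162 + 104) = -446081 + √266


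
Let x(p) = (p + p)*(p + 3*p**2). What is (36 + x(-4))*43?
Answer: -13588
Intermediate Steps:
x(p) = 2*p*(p + 3*p**2) (x(p) = (2*p)*(p + 3*p**2) = 2*p*(p + 3*p**2))
(36 + x(-4))*43 = (36 + (-4)**2*(2 + 6*(-4)))*43 = (36 + 16*(2 - 24))*43 = (36 + 16*(-22))*43 = (36 - 352)*43 = -316*43 = -13588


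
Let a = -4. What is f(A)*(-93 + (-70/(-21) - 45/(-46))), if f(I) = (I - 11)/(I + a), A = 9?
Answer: 12239/345 ≈ 35.475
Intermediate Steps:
f(I) = (-11 + I)/(-4 + I) (f(I) = (I - 11)/(I - 4) = (-11 + I)/(-4 + I))
f(A)*(-93 + (-70/(-21) - 45/(-46))) = ((-11 + 9)/(-4 + 9))*(-93 + (-70/(-21) - 45/(-46))) = (-2/5)*(-93 + (-70*(-1/21) - 45*(-1/46))) = ((⅕)*(-2))*(-93 + (10/3 + 45/46)) = -2*(-93 + 595/138)/5 = -⅖*(-12239/138) = 12239/345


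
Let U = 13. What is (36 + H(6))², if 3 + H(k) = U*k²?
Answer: 251001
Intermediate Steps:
H(k) = -3 + 13*k²
(36 + H(6))² = (36 + (-3 + 13*6²))² = (36 + (-3 + 13*36))² = (36 + (-3 + 468))² = (36 + 465)² = 501² = 251001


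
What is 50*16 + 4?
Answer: 804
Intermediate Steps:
50*16 + 4 = 800 + 4 = 804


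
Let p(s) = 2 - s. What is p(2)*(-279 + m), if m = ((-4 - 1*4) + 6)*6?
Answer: 0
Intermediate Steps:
m = -12 (m = ((-4 - 4) + 6)*6 = (-8 + 6)*6 = -2*6 = -12)
p(2)*(-279 + m) = (2 - 1*2)*(-279 - 12) = (2 - 2)*(-291) = 0*(-291) = 0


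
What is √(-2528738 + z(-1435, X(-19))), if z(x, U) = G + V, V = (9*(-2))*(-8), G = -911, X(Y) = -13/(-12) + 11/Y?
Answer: 11*I*√20905 ≈ 1590.4*I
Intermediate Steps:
X(Y) = 13/12 + 11/Y (X(Y) = -13*(-1/12) + 11/Y = 13/12 + 11/Y)
V = 144 (V = -18*(-8) = 144)
z(x, U) = -767 (z(x, U) = -911 + 144 = -767)
√(-2528738 + z(-1435, X(-19))) = √(-2528738 - 767) = √(-2529505) = 11*I*√20905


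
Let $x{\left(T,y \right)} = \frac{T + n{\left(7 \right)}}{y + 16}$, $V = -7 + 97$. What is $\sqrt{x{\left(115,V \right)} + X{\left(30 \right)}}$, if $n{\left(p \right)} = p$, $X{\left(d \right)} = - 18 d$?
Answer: $\frac{i \sqrt{1513627}}{53} \approx 23.213 i$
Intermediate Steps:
$V = 90$
$x{\left(T,y \right)} = \frac{7 + T}{16 + y}$ ($x{\left(T,y \right)} = \frac{T + 7}{y + 16} = \frac{7 + T}{16 + y}$)
$\sqrt{x{\left(115,V \right)} + X{\left(30 \right)}} = \sqrt{\frac{7 + 115}{16 + 90} - 540} = \sqrt{\frac{1}{106} \cdot 122 - 540} = \sqrt{\frac{61}{53} - 540} = \sqrt{- \frac{28559}{53}} = \frac{i \sqrt{1513627}}{53}$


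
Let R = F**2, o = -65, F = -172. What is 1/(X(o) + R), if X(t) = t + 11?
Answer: 1/29530 ≈ 3.3864e-5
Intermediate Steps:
X(t) = 11 + t
R = 29584 (R = (-172)**2 = 29584)
1/(X(o) + R) = 1/((11 - 65) + 29584) = 1/(-54 + 29584) = 1/29530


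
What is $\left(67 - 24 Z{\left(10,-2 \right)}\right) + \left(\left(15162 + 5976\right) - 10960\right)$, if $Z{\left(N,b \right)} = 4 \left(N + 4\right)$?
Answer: $8901$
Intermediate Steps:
$Z{\left(N,b \right)} = 16 + 4 N$ ($Z{\left(N,b \right)} = 4 \left(4 + N\right) = 16 + 4 N$)
$\left(67 - 24 Z{\left(10,-2 \right)}\right) + \left(\left(15162 + 5976\right) - 10960\right) = \left(67 - 24 \left(16 + 4 \cdot 10\right)\right) + \left(\left(15162 + 5976\right) - 10960\right) = \left(67 - 24 \left(16 + 40\right)\right) + \left(21138 - 10960\right) = \left(67 - 1344\right) + 10178 = -1277 + 10178 = 8901$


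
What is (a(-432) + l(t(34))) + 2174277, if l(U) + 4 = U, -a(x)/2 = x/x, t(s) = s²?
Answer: 2175427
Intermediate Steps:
a(x) = -2 (a(x) = -2*x/x = -2*1 = -2)
l(U) = -4 + U
(a(-432) + l(t(34))) + 2174277 = (-2 + (-4 + 34²)) + 2174277 = (-2 + (-4 + 1156)) + 2174277 = (-2 + 1152) + 2174277 = 1150 + 2174277 = 2175427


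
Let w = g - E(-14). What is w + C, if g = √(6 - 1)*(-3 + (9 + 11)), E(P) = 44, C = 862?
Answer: 818 + 17*√5 ≈ 856.01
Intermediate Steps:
g = 17*√5 (g = √5*(-3 + 20) = √5*17 = 17*√5 ≈ 38.013)
w = -44 + 17*√5 (w = 17*√5 - 1*44 = 17*√5 - 44 = -44 + 17*√5 ≈ -5.9868)
w + C = (-44 + 17*√5) + 862 = 818 + 17*√5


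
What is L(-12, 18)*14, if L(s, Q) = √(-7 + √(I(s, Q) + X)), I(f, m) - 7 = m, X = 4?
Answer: 14*√(-7 + √29) ≈ 17.791*I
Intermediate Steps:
I(f, m) = 7 + m
L(s, Q) = √(-7 + √(11 + Q)) (L(s, Q) = √(-7 + √((7 + Q) + 4)) = √(-7 + √(11 + Q)))
L(-12, 18)*14 = √(-7 + √(11 + 18))*14 = √(-7 + √29)*14 = 14*√(-7 + √29)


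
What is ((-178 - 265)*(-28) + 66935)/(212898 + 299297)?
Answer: 79339/512195 ≈ 0.15490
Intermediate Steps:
((-178 - 265)*(-28) + 66935)/(212898 + 299297) = (-443*(-28) + 66935)/512195 = (12404 + 66935)*(1/512195) = 79339*(1/512195) = 79339/512195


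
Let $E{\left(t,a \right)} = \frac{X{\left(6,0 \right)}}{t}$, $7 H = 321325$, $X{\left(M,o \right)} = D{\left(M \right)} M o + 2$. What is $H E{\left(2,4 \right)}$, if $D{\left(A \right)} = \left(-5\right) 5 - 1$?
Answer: $\frac{321325}{7} \approx 45904.0$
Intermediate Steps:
$D{\left(A \right)} = -26$ ($D{\left(A \right)} = -25 - 1 = -26$)
$X{\left(M,o \right)} = 2 - 26 M o$ ($X{\left(M,o \right)} = - 26 M o + 2 = 2 - 26 M o$)
$H = \frac{321325}{7}$ ($H = \frac{1}{7} \cdot 321325 = \frac{321325}{7} \approx 45904.0$)
$E{\left(t,a \right)} = \frac{2}{t}$ ($E{\left(t,a \right)} = \frac{2 - 156 \cdot 0}{t} = \frac{2 + 0}{t} = \frac{2}{t}$)
$H E{\left(2,4 \right)} = \frac{321325 \cdot \frac{2}{2}}{7} = \frac{321325 \cdot 2 \cdot \frac{1}{2}}{7} = \frac{321325}{7} \cdot 1 = \frac{321325}{7}$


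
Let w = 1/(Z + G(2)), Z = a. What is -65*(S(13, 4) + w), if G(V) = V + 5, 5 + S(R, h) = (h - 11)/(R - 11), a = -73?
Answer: 18265/33 ≈ 553.48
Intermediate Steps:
Z = -73
S(R, h) = -5 + (-11 + h)/(-11 + R) (S(R, h) = -5 + (h - 11)/(R - 11) = -5 + (-11 + h)/(-11 + R))
G(V) = 5 + V
w = -1/66 (w = 1/(-73 + (5 + 2)) = 1/(-73 + 7) = 1/(-66) = -1/66 ≈ -0.015152)
-65*(S(13, 4) + w) = -65*((44 + 4 - 5*13)/(-11 + 13) - 1/66) = -65*((44 + 4 - 65)/2 - 1/66) = -65*((½)*(-17) - 1/66) = -65*(-17/2 - 1/66) = -65*(-281/33) = 18265/33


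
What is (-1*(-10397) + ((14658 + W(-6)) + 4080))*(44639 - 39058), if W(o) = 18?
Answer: 162702893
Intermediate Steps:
(-1*(-10397) + ((14658 + W(-6)) + 4080))*(44639 - 39058) = (-1*(-10397) + ((14658 + 18) + 4080))*(44639 - 39058) = (10397 + (14676 + 4080))*5581 = (10397 + 18756)*5581 = 29153*5581 = 162702893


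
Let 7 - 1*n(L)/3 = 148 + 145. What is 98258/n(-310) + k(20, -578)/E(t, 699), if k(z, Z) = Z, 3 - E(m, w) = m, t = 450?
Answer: -7237567/63921 ≈ -113.23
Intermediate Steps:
E(m, w) = 3 - m
n(L) = -858 (n(L) = 21 - 3*(148 + 145) = 21 - 3*293 = 21 - 879 = -858)
98258/n(-310) + k(20, -578)/E(t, 699) = 98258/(-858) - 578/(3 - 1*450) = 98258*(-1/858) - 578/(3 - 450) = -49129/429 - 578/(-447) = -49129/429 - 578*(-1/447) = -49129/429 + 578/447 = -7237567/63921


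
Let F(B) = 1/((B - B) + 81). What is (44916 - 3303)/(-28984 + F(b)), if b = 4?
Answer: -3370653/2347703 ≈ -1.4357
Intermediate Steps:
F(B) = 1/81 (F(B) = 1/(0 + 81) = 1/81)
(44916 - 3303)/(-28984 + F(b)) = (44916 - 3303)/(-28984 + 1/81) = 41613/(-2347703/81) = 41613*(-81/2347703) = -3370653/2347703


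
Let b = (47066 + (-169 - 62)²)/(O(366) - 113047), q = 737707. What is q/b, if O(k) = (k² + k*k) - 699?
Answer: 113729337362/100427 ≈ 1.1325e+6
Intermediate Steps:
O(k) = -699 + 2*k² (O(k) = (k² + k²) - 699 = 2*k² - 699 = -699 + 2*k²)
b = 100427/154166 (b = (47066 + (-169 - 62)²)/((-699 + 2*366²) - 113047) = (47066 + (-231)²)/((-699 + 2*133956) - 113047) = (47066 + 53361)/((-699 + 267912) - 113047) = 100427/(267213 - 113047) = 100427/154166 ≈ 0.65142)
q/b = 737707/(100427/154166) = 737707*(154166/100427) = 113729337362/100427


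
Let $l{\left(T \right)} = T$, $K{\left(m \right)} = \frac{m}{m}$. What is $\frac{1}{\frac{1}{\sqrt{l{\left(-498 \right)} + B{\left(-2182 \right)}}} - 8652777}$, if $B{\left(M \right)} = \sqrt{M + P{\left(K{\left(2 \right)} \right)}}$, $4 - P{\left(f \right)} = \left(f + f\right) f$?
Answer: $\frac{\sqrt{-498 + 2 i \sqrt{545}}}{1 - 8652777 \sqrt{2} \sqrt{-249 + i \sqrt{545}}} \approx -1.1557 \cdot 10^{-7} + 5.9674 \cdot 10^{-16} i$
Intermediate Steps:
$K{\left(m \right)} = 1$
$P{\left(f \right)} = 4 - 2 f^{2}$ ($P{\left(f \right)} = 4 - \left(f + f\right) f = 4 - 2 f f = 4 - 2 f^{2}$)
$B{\left(M \right)} = \sqrt{2 + M}$ ($B{\left(M \right)} = \sqrt{M + \left(4 - 2 \cdot 1^{2}\right)} = \sqrt{M + \left(4 - 2\right)} = \sqrt{M + 2} = \sqrt{2 + M}$)
$\frac{1}{\frac{1}{\sqrt{l{\left(-498 \right)} + B{\left(-2182 \right)}}} - 8652777} = \frac{1}{\frac{1}{\sqrt{-498 + \sqrt{2 - 2182}}} - 8652777} = \frac{1}{\frac{1}{\sqrt{-498 + \sqrt{-2180}}} - 8652777} = \frac{1}{\frac{1}{\sqrt{-498 + 2 i \sqrt{545}}} - 8652777} = \frac{1}{-8652777 + \frac{1}{\sqrt{-498 + 2 i \sqrt{545}}}}$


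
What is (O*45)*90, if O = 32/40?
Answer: 3240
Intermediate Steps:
O = 4/5 (O = 32*(1/40) = 4/5 ≈ 0.80000)
(O*45)*90 = ((4/5)*45)*90 = 36*90 = 3240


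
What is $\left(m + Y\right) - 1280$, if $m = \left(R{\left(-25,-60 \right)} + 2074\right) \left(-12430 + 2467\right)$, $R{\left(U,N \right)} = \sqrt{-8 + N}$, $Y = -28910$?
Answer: $-20693452 - 19926 i \sqrt{17} \approx -2.0693 \cdot 10^{7} - 82157.0 i$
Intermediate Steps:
$m = -20663262 - 19926 i \sqrt{17}$ ($m = \left(\sqrt{-8 - 60} + 2074\right) \left(-12430 + 2467\right) = \left(\sqrt{-68} + 2074\right) \left(-9963\right) = \left(2 i \sqrt{17} + 2074\right) \left(-9963\right) = \left(2074 + 2 i \sqrt{17}\right) \left(-9963\right) = -20663262 - 19926 i \sqrt{17} \approx -2.0663 \cdot 10^{7} - 82157.0 i$)
$\left(m + Y\right) - 1280 = \left(\left(-20663262 - 19926 i \sqrt{17}\right) - 28910\right) - 1280 = \left(-20692172 - 19926 i \sqrt{17}\right) - 1280 = -20693452 - 19926 i \sqrt{17}$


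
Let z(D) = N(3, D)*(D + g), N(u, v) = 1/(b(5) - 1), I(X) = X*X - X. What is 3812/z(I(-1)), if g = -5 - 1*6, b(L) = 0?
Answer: 3812/9 ≈ 423.56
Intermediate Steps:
g = -11 (g = -5 - 6 = -11)
I(X) = X² - X
N(u, v) = -1 (N(u, v) = 1/(0 - 1) = 1/(-1) = -1)
z(D) = 11 - D (z(D) = -(D - 11) = -(-11 + D) = 11 - D)
3812/z(I(-1)) = 3812/(11 - (-1)*(-1 - 1)) = 3812/(11 - (-1)*(-2)) = 3812/(11 - 1*2) = 3812/(11 - 2) = 3812/9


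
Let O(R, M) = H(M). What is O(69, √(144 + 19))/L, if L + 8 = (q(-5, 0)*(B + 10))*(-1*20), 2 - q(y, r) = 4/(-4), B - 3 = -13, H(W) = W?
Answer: -√163/8 ≈ -1.5959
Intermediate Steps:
B = -10 (B = 3 - 13 = -10)
O(R, M) = M
q(y, r) = 3 (q(y, r) = 2 - 4/(-4) = 2 - 4*(-1)/4 = 2 - 1*(-1) = 2 + 1 = 3)
L = -8 (L = -8 + (3*(-10 + 10))*(-1*20) = -8 + (3*0)*(-20) = -8 + 0*(-20) = -8 + 0 = -8)
O(69, √(144 + 19))/L = √(144 + 19)/(-8) = √163*(-⅛) = -√163/8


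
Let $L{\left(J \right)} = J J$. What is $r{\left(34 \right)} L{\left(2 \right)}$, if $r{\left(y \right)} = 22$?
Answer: $88$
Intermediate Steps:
$L{\left(J \right)} = J^{2}$
$r{\left(34 \right)} L{\left(2 \right)} = 22 \cdot 2^{2} = 22 \cdot 4 = 88$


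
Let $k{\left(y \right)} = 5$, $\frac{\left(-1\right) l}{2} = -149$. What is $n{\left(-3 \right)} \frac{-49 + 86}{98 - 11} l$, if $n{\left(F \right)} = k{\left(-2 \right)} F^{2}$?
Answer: $\frac{165390}{29} \approx 5703.1$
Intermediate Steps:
$l = 298$ ($l = \left(-2\right) \left(-149\right) = 298$)
$n{\left(F \right)} = 5 F^{2}$
$n{\left(-3 \right)} \frac{-49 + 86}{98 - 11} l = 5 \left(-3\right)^{2} \frac{-49 + 86}{98 - 11} \cdot 298 = 5 \cdot 9 \cdot \frac{37}{87} \cdot 298 = 45 \cdot 37 \cdot \frac{1}{87} \cdot 298 = 45 \cdot \frac{37}{87} \cdot 298 = \frac{555}{29} \cdot 298 = \frac{165390}{29}$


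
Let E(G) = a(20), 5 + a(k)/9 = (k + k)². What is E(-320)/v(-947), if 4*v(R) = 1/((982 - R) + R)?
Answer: 56386440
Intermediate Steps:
a(k) = -45 + 36*k² (a(k) = -45 + 9*(k + k)² = -45 + 9*(2*k)² = -45 + 9*(4*k²) = -45 + 36*k²)
E(G) = 14355 (E(G) = -45 + 36*20² = -45 + 36*400 = -45 + 14400 = 14355)
v(R) = 1/3928 (v(R) = 1/(4*((982 - R) + R)) = (¼)/982 = (¼)*(1/982) = 1/3928)
E(-320)/v(-947) = 14355/(1/3928) = 14355*3928 = 56386440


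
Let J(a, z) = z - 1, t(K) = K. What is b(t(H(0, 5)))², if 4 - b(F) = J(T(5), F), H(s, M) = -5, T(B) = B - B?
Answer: 100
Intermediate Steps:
T(B) = 0
J(a, z) = -1 + z
b(F) = 5 - F (b(F) = 4 - (-1 + F) = 4 + (1 - F) = 5 - F)
b(t(H(0, 5)))² = (5 - 1*(-5))² = (5 + 5)² = 10² = 100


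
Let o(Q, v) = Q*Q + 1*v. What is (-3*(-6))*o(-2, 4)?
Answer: 144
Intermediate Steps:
o(Q, v) = v + Q² (o(Q, v) = Q² + v = v + Q²)
(-3*(-6))*o(-2, 4) = (-3*(-6))*(4 + (-2)²) = 18*(4 + 4) = 18*8 = 144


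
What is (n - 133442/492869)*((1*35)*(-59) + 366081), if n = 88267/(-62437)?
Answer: -18869055541006832/30773261753 ≈ -6.1316e+5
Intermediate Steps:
n = -88267/62437 (n = 88267*(-1/62437) = -88267/62437 ≈ -1.4137)
(n - 133442/492869)*((1*35)*(-59) + 366081) = (-88267/62437 - 133442/492869)*((1*35)*(-59) + 366081) = (-88267/62437 - 133442*1/492869)*(35*(-59) + 366081) = (-88267/62437 - 133442/492869)*(-2065 + 366081) = -51835786177/30773261753*364016 = -18869055541006832/30773261753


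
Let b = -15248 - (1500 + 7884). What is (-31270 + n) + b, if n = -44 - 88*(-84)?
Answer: -48554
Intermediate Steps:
n = 7348 (n = -44 + 7392 = 7348)
b = -24632 (b = -15248 - 1*9384 = -15248 - 9384 = -24632)
(-31270 + n) + b = (-31270 + 7348) - 24632 = -23922 - 24632 = -48554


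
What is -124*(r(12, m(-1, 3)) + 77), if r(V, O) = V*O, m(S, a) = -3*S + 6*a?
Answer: -40796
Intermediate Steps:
r(V, O) = O*V
-124*(r(12, m(-1, 3)) + 77) = -124*((-3*(-1) + 6*3)*12 + 77) = -124*((3 + 18)*12 + 77) = -124*(21*12 + 77) = -124*(252 + 77) = -124*329 = -40796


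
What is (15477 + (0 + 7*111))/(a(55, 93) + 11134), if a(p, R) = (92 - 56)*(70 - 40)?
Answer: 8127/6107 ≈ 1.3308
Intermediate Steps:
a(p, R) = 1080 (a(p, R) = 36*30 = 1080)
(15477 + (0 + 7*111))/(a(55, 93) + 11134) = (15477 + (0 + 7*111))/(1080 + 11134) = (15477 + (0 + 777))/12214 = (15477 + 777)*(1/12214) = 16254*(1/12214) = 8127/6107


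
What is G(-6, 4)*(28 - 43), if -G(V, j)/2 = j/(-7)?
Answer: -120/7 ≈ -17.143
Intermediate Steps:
G(V, j) = 2*j/7 (G(V, j) = -2*j/(-7) = -2*j*(-1)/7 = -(-2)*j/7 = 2*j/7)
G(-6, 4)*(28 - 43) = ((2/7)*4)*(28 - 43) = (8/7)*(-15) = -120/7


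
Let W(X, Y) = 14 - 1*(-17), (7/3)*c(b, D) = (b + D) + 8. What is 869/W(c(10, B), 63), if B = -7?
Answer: 869/31 ≈ 28.032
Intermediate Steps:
c(b, D) = 24/7 + 3*D/7 + 3*b/7 (c(b, D) = 3*((b + D) + 8)/7 = 3*((D + b) + 8)/7 = 3*(8 + D + b)/7 = 24/7 + 3*D/7 + 3*b/7)
W(X, Y) = 31 (W(X, Y) = 14 + 17 = 31)
869/W(c(10, B), 63) = 869/31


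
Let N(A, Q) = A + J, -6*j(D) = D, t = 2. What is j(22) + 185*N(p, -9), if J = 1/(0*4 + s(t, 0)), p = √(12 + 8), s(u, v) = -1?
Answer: -566/3 + 370*√5 ≈ 638.68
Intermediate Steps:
j(D) = -D/6
p = 2*√5 (p = √20 = 2*√5 ≈ 4.4721)
J = -1 (J = 1/(0*4 - 1) = 1/(0 - 1) = 1/(-1) = -1)
N(A, Q) = -1 + A (N(A, Q) = A - 1 = -1 + A)
j(22) + 185*N(p, -9) = -⅙*22 + 185*(-1 + 2*√5) = -11/3 + (-185 + 370*√5) = -566/3 + 370*√5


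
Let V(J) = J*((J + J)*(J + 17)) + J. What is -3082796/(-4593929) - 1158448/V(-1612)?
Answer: 6389929585928976/9520179346255747 ≈ 0.67120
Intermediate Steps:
V(J) = J + 2*J**2*(17 + J) (V(J) = J*((2*J)*(17 + J)) + J = J*(2*J*(17 + J)) + J = 2*J**2*(17 + J) + J = J + 2*J**2*(17 + J))
-3082796/(-4593929) - 1158448/V(-1612) = -3082796/(-4593929) - 1158448*(-1/(1612*(1 + 2*(-1612)**2 + 34*(-1612)))) = -3082796*(-1/4593929) - 1158448*(-1/(1612*(1 + 2*2598544 - 54808))) = 3082796/4593929 - 1158448*(-1/(1612*(1 + 5197088 - 54808))) = 3082796/4593929 - 1158448/((-1612*5142281)) = 3082796/4593929 - 1158448/(-8289356972) = 3082796/4593929 - 1158448*(-1/8289356972) = 3082796/4593929 + 289612/2072339243 = 6389929585928976/9520179346255747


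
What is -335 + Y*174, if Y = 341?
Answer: 58999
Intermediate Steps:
-335 + Y*174 = -335 + 341*174 = -335 + 59334 = 58999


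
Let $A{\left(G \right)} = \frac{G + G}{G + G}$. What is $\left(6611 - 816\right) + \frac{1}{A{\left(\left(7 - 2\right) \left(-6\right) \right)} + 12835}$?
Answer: $\frac{74384621}{12836} \approx 5795.0$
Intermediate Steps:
$A{\left(G \right)} = 1$ ($A{\left(G \right)} = \frac{2 G}{2 G} = 2 G \frac{1}{2 G} = 1$)
$\left(6611 - 816\right) + \frac{1}{A{\left(\left(7 - 2\right) \left(-6\right) \right)} + 12835} = \left(6611 - 816\right) + \frac{1}{1 + 12835} = 5795 + \frac{1}{12836} = \frac{74384621}{12836}$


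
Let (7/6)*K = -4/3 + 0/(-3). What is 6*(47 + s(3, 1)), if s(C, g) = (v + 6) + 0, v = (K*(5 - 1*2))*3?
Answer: 1794/7 ≈ 256.29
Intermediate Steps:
K = -8/7 (K = 6*(-4/3 + 0/(-3))/7 = 6*(-4*1/3 + 0*(-1/3))/7 = 6*(-4/3 + 0)/7 = (6/7)*(-4/3) = -8/7 ≈ -1.1429)
v = -72/7 (v = -8*(5 - 1*2)/7*3 = -8*(5 - 2)/7*3 = -8/7*3*3 = -24/7*3 = -72/7 ≈ -10.286)
s(C, g) = -30/7 (s(C, g) = (-72/7 + 6) + 0 = -30/7 + 0 = -30/7)
6*(47 + s(3, 1)) = 6*(47 - 30/7) = 6*(299/7) = 1794/7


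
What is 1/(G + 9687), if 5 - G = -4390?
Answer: 1/14082 ≈ 7.1013e-5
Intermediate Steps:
G = 4395 (G = 5 - 1*(-4390) = 5 + 4390 = 4395)
1/(G + 9687) = 1/(4395 + 9687) = 1/14082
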